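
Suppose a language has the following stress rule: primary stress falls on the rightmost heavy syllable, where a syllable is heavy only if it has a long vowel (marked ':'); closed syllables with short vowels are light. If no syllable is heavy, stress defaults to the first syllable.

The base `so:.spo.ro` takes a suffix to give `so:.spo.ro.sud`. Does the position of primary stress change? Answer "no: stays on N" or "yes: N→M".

Base `so:.spo.ro` (3 syllables):
  Weights: 1 so: H, 2 spo L, 3 ro L.
  Heavy syllables in the domain: 1. The rightmost is syllable 1 (so:).
  → primary stress on syllable 1.
Suffixed `so:.spo.ro.sud` (4 syllables):
  Weights: 1 so: H, 2 spo L, 3 ro L, 4 sud L.
  Heavy syllables in the domain: 1. The rightmost is syllable 1 (so:).
  → primary stress on syllable 1.

no: stays on 1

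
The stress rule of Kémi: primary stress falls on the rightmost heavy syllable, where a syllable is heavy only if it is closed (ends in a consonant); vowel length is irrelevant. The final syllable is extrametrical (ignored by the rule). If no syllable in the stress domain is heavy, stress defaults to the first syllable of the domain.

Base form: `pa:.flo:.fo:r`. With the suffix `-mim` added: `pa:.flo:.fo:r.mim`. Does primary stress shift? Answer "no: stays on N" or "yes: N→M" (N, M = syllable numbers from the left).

yes: 1→3

Base `pa:.flo:.fo:r` (3 syllables):
  The final syllable (3, fo:r) is extrametrical; the stress domain is syllables 1–2.
  Weights: 1 pa: L, 2 flo: L.
  No heavy syllable in the domain; default to the first syllable of the domain = syllable 1.
  → primary stress on syllable 1.
Suffixed `pa:.flo:.fo:r.mim` (4 syllables):
  The final syllable (4, mim) is extrametrical; the stress domain is syllables 1–3.
  Weights: 1 pa: L, 2 flo: L, 3 fo:r H.
  Heavy syllables in the domain: 3. The rightmost is syllable 3 (fo:r).
  → primary stress on syllable 3.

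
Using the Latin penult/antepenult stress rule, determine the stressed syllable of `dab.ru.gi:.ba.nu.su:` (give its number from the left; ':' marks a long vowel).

Classical Latin: stress the penult if heavy (long vowel or closed), else the antepenult.
Weights: 4 ba L, 5 nu L, 6 su: H.
The penult (syllable 5, nu) is light, so stress falls on the antepenult (syllable 4, ba).
Stress on syllable 4: dab.ru.gi:.ˈba.nu.su:.

4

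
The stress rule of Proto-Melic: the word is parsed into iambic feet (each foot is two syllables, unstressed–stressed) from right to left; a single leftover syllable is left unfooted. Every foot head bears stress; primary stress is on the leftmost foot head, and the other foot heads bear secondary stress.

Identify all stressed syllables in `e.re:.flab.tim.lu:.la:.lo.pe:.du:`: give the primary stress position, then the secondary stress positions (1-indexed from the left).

Parse right to left into iambic (σˈσ) feet: e (re:.ˈflab) (tim.ˈlu:) (la:.ˈlo) (pe:.ˈdu:). Syllable 1 is left unfooted.
Foot heads (stressed positions): 3, 5, 7, 9.
End Rule Leftmost: primary stress on the leftmost head = syllable 3.
Secondary stress on 5, 7, 9: e.re:.ˈflab.tim.ˌlu:.la:.ˌlo.pe:.ˌdu:.

primary 3, secondary 5, 7, 9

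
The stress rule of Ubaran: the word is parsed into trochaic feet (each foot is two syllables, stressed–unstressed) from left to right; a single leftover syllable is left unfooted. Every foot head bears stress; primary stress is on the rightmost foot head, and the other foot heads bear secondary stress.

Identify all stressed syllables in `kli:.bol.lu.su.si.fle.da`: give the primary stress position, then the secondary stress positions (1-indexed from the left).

primary 5, secondary 1, 3

Parse left to right into trochaic (ˈσσ) feet: (ˈkli:.bol) (ˈlu.su) (ˈsi.fle) da. Syllable 7 is left unfooted.
Foot heads (stressed positions): 1, 3, 5.
End Rule Rightmost: primary stress on the rightmost head = syllable 5.
Secondary stress on 1, 3: ˌkli:.bol.ˌlu.su.ˈsi.fle.da.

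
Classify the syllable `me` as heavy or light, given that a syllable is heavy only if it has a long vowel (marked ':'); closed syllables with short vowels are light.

`me`: short vowel, open (no coda). Short vowel → light.

light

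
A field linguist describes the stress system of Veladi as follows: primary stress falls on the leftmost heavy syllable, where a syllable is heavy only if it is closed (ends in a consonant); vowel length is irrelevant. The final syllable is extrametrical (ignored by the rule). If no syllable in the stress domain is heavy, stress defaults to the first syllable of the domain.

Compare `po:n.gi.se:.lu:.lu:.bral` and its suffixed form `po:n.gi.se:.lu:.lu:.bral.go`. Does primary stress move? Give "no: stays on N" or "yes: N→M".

Base `po:n.gi.se:.lu:.lu:.bral` (6 syllables):
  The final syllable (6, bral) is extrametrical; the stress domain is syllables 1–5.
  Weights: 1 po:n H, 2 gi L, 3 se: L, 4 lu: L, 5 lu: L.
  Heavy syllables in the domain: 1. The leftmost is syllable 1 (po:n).
  → primary stress on syllable 1.
Suffixed `po:n.gi.se:.lu:.lu:.bral.go` (7 syllables):
  The final syllable (7, go) is extrametrical; the stress domain is syllables 1–6.
  Weights: 1 po:n H, 2 gi L, 3 se: L, 4 lu: L, 5 lu: L, 6 bral H.
  Heavy syllables in the domain: 1, 6. The leftmost is syllable 1 (po:n).
  → primary stress on syllable 1.

no: stays on 1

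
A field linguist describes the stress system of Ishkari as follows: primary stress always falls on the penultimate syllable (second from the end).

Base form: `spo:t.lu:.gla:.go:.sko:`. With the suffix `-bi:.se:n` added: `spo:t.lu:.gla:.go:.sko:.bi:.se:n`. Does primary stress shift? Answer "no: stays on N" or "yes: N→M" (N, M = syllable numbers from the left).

Base `spo:t.lu:.gla:.go:.sko:` (5 syllables):
  The word has 5 syllables; the penultimate syllable (second from the end) is syllable 4 (go:).
  → primary stress on syllable 4.
Suffixed `spo:t.lu:.gla:.go:.sko:.bi:.se:n` (7 syllables):
  The word has 7 syllables; the penultimate syllable (second from the end) is syllable 6 (bi:).
  → primary stress on syllable 6.

yes: 4→6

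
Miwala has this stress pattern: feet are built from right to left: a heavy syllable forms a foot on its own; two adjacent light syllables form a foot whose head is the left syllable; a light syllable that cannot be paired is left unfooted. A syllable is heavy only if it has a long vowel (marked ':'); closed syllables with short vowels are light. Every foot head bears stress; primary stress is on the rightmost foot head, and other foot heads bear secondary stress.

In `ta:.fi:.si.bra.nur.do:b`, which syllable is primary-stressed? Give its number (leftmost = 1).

6

Weights: 1 ta: H, 2 fi: H, 3 si L, 4 bra L, 5 nur L, 6 do:b H.
Parse right to left (heavy = foot alone; LL = one foot; stranded L unfooted): (ˈta:) (ˈfi:) si (ˈbra.nur) (ˈdo:b).
Foot heads: 1, 2, 4, 6.
Primary stress on the rightmost head = syllable 6.
Primary stress: syllable 6 → ta:.fi:.si.bra.nur.ˈdo:b.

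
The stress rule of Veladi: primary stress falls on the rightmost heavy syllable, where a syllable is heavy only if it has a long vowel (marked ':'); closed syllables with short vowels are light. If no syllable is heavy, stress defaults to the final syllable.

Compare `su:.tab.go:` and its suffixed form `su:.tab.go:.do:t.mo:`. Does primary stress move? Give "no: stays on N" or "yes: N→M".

Base `su:.tab.go:` (3 syllables):
  Weights: 1 su: H, 2 tab L, 3 go: H.
  Heavy syllables in the domain: 1, 3. The rightmost is syllable 3 (go:).
  → primary stress on syllable 3.
Suffixed `su:.tab.go:.do:t.mo:` (5 syllables):
  Weights: 1 su: H, 2 tab L, 3 go: H, 4 do:t H, 5 mo: H.
  Heavy syllables in the domain: 1, 3, 4, 5. The rightmost is syllable 5 (mo:).
  → primary stress on syllable 5.

yes: 3→5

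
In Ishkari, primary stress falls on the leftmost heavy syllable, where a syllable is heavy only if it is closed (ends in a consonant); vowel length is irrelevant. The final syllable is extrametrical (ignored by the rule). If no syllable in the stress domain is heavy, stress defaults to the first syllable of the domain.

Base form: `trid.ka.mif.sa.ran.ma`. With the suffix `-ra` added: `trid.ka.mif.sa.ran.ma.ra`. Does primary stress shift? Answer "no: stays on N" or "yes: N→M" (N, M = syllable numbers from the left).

Base `trid.ka.mif.sa.ran.ma` (6 syllables):
  The final syllable (6, ma) is extrametrical; the stress domain is syllables 1–5.
  Weights: 1 trid H, 2 ka L, 3 mif H, 4 sa L, 5 ran H.
  Heavy syllables in the domain: 1, 3, 5. The leftmost is syllable 1 (trid).
  → primary stress on syllable 1.
Suffixed `trid.ka.mif.sa.ran.ma.ra` (7 syllables):
  The final syllable (7, ra) is extrametrical; the stress domain is syllables 1–6.
  Weights: 1 trid H, 2 ka L, 3 mif H, 4 sa L, 5 ran H, 6 ma L.
  Heavy syllables in the domain: 1, 3, 5. The leftmost is syllable 1 (trid).
  → primary stress on syllable 1.

no: stays on 1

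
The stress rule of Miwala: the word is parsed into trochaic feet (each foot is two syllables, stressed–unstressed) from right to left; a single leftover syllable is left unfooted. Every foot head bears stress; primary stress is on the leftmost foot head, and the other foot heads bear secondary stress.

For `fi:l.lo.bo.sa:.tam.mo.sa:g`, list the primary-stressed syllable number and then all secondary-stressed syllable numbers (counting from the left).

primary 2, secondary 4, 6

Parse right to left into trochaic (ˈσσ) feet: fi:l (ˈlo.bo) (ˈsa:.tam) (ˈmo.sa:g). Syllable 1 is left unfooted.
Foot heads (stressed positions): 2, 4, 6.
End Rule Leftmost: primary stress on the leftmost head = syllable 2.
Secondary stress on 4, 6: fi:l.ˈlo.bo.ˌsa:.tam.ˌmo.sa:g.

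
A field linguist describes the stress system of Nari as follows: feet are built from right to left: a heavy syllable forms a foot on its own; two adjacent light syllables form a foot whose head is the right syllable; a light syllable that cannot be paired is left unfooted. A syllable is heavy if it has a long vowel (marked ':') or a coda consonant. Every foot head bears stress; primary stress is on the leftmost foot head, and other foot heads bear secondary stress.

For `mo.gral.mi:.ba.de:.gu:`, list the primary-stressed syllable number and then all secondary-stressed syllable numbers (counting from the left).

primary 2, secondary 3, 5, 6

Weights: 1 mo L, 2 gral H, 3 mi: H, 4 ba L, 5 de: H, 6 gu: H.
Parse right to left (heavy = foot alone; LL = one foot; stranded L unfooted): mo (ˈgral) (ˈmi:) ba (ˈde:) (ˈgu:).
Foot heads: 2, 3, 5, 6.
Primary stress on the leftmost head = syllable 2.
Secondary stress on 3, 5, 6: mo.ˈgral.ˌmi:.ba.ˌde:.ˌgu:.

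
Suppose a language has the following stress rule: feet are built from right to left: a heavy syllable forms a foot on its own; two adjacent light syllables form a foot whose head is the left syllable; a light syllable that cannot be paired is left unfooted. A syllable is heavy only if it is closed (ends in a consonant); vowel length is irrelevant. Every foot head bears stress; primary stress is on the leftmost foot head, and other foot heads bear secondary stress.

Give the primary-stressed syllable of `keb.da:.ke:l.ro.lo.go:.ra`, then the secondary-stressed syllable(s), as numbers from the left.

primary 1, secondary 3, 4, 6

Weights: 1 keb H, 2 da: L, 3 ke:l H, 4 ro L, 5 lo L, 6 go: L, 7 ra L.
Parse right to left (heavy = foot alone; LL = one foot; stranded L unfooted): (ˈkeb) da: (ˈke:l) (ˈro.lo) (ˈgo:.ra).
Foot heads: 1, 3, 4, 6.
Primary stress on the leftmost head = syllable 1.
Secondary stress on 3, 4, 6: ˈkeb.da:.ˌke:l.ˌro.lo.ˌgo:.ra.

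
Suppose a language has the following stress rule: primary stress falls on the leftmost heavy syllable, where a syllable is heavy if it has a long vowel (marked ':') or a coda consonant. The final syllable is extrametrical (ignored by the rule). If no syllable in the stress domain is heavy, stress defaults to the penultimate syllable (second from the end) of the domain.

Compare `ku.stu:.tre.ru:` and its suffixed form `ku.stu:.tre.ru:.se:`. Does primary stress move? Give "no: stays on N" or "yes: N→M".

Base `ku.stu:.tre.ru:` (4 syllables):
  The final syllable (4, ru:) is extrametrical; the stress domain is syllables 1–3.
  Weights: 1 ku L, 2 stu: H, 3 tre L.
  Heavy syllables in the domain: 2. The leftmost is syllable 2 (stu:).
  → primary stress on syllable 2.
Suffixed `ku.stu:.tre.ru:.se:` (5 syllables):
  The final syllable (5, se:) is extrametrical; the stress domain is syllables 1–4.
  Weights: 1 ku L, 2 stu: H, 3 tre L, 4 ru: H.
  Heavy syllables in the domain: 2, 4. The leftmost is syllable 2 (stu:).
  → primary stress on syllable 2.

no: stays on 2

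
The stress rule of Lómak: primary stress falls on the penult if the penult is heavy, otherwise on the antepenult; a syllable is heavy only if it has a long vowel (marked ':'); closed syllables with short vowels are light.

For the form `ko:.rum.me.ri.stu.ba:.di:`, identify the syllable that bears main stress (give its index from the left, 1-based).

6

Weights: 5 stu L, 6 ba: H, 7 di: H.
The penult (syllable 6, ba:) is heavy, so it takes stress.
Primary stress: syllable 6 → ko:.rum.me.ri.stu.ˈba:.di:.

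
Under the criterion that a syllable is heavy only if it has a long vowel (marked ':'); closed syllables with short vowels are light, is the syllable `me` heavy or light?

`me`: short vowel, open (no coda). Short vowel → light.

light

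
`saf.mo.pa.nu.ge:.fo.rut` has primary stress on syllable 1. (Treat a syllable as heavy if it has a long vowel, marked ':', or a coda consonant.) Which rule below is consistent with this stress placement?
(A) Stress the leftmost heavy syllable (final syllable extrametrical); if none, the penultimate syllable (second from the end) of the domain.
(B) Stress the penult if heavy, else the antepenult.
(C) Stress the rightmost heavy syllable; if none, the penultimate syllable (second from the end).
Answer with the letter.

A

Rule A → syllable 1 ✓.
Rule B → syllable 5 (observed: 1).
Rule C → syllable 7 (observed: 1).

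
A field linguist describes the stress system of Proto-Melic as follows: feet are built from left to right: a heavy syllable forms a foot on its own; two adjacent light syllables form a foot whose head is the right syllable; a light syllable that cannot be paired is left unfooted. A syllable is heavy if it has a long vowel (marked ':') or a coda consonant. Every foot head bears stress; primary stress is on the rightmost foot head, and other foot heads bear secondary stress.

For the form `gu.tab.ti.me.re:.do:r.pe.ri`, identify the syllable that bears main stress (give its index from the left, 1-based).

8

Weights: 1 gu L, 2 tab H, 3 ti L, 4 me L, 5 re: H, 6 do:r H, 7 pe L, 8 ri L.
Parse left to right (heavy = foot alone; LL = one foot; stranded L unfooted): gu (ˈtab) (ti.ˈme) (ˈre:) (ˈdo:r) (pe.ˈri).
Foot heads: 2, 4, 5, 6, 8.
Primary stress on the rightmost head = syllable 8.
Primary stress: syllable 8 → gu.tab.ti.me.re:.do:r.pe.ˈri.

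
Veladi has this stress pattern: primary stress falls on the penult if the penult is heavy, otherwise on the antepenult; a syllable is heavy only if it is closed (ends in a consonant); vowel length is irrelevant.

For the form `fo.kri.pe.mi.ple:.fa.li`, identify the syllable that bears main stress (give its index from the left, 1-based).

5

Weights: 5 ple: L, 6 fa L, 7 li L.
The penult (syllable 6, fa) is light, so stress falls on the antepenult (syllable 5, ple:).
Primary stress: syllable 5 → fo.kri.pe.mi.ˈple:.fa.li.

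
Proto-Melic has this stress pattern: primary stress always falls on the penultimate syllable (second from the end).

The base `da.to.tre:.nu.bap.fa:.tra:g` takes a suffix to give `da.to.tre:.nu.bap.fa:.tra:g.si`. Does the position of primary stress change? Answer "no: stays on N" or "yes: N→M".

yes: 6→7

Base `da.to.tre:.nu.bap.fa:.tra:g` (7 syllables):
  The word has 7 syllables; the penultimate syllable (second from the end) is syllable 6 (fa:).
  → primary stress on syllable 6.
Suffixed `da.to.tre:.nu.bap.fa:.tra:g.si` (8 syllables):
  The word has 8 syllables; the penultimate syllable (second from the end) is syllable 7 (tra:g).
  → primary stress on syllable 7.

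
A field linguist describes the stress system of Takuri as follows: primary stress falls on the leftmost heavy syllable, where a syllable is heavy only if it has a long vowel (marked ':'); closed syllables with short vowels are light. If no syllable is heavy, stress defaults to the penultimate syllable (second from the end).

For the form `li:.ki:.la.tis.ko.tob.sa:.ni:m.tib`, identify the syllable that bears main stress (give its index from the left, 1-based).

1

Weights: 1 li: H, 2 ki: H, 3 la L, 4 tis L, 5 ko L, 6 tob L, 7 sa: H, 8 ni:m H, 9 tib L.
Heavy syllables in the domain: 1, 2, 7, 8. The leftmost is syllable 1 (li:).
Primary stress: syllable 1 → ˈli:.ki:.la.tis.ko.tob.sa:.ni:m.tib.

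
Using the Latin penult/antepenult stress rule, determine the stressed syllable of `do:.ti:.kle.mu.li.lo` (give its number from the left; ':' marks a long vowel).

Classical Latin: stress the penult if heavy (long vowel or closed), else the antepenult.
Weights: 4 mu L, 5 li L, 6 lo L.
The penult (syllable 5, li) is light, so stress falls on the antepenult (syllable 4, mu).
Stress on syllable 4: do:.ti:.kle.ˈmu.li.lo.

4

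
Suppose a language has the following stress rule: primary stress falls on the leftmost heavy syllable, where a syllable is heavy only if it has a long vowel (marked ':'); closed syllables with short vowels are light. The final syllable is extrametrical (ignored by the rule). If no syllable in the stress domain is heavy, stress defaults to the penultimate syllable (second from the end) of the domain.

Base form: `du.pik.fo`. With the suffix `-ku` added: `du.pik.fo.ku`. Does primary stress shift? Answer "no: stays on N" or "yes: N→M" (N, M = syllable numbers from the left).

Base `du.pik.fo` (3 syllables):
  The final syllable (3, fo) is extrametrical; the stress domain is syllables 1–2.
  Weights: 1 du L, 2 pik L.
  No heavy syllable in the domain; default to the penultimate syllable (second from the end) of the domain = syllable 1.
  → primary stress on syllable 1.
Suffixed `du.pik.fo.ku` (4 syllables):
  The final syllable (4, ku) is extrametrical; the stress domain is syllables 1–3.
  Weights: 1 du L, 2 pik L, 3 fo L.
  No heavy syllable in the domain; default to the penultimate syllable (second from the end) of the domain = syllable 2.
  → primary stress on syllable 2.

yes: 1→2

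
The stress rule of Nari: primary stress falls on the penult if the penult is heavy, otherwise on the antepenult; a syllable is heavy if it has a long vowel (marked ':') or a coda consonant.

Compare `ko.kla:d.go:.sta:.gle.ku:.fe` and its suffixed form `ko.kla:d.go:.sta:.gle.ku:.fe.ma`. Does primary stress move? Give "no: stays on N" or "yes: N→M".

no: stays on 6

Base `ko.kla:d.go:.sta:.gle.ku:.fe` (7 syllables):
  Weights: 5 gle L, 6 ku: H, 7 fe L.
  The penult (syllable 6, ku:) is heavy, so it takes stress.
  → primary stress on syllable 6.
Suffixed `ko.kla:d.go:.sta:.gle.ku:.fe.ma` (8 syllables):
  Weights: 6 ku: H, 7 fe L, 8 ma L.
  The penult (syllable 7, fe) is light, so stress falls on the antepenult (syllable 6, ku:).
  → primary stress on syllable 6.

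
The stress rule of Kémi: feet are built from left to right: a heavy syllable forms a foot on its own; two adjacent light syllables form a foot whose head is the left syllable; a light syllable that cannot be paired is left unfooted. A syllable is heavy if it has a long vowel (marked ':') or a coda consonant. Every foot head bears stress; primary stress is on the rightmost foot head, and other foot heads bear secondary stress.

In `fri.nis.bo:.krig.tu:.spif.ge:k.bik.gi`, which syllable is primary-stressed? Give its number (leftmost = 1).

8

Weights: 1 fri L, 2 nis H, 3 bo: H, 4 krig H, 5 tu: H, 6 spif H, 7 ge:k H, 8 bik H, 9 gi L.
Parse left to right (heavy = foot alone; LL = one foot; stranded L unfooted): fri (ˈnis) (ˈbo:) (ˈkrig) (ˈtu:) (ˈspif) (ˈge:k) (ˈbik) gi.
Foot heads: 2, 3, 4, 5, 6, 7, 8.
Primary stress on the rightmost head = syllable 8.
Primary stress: syllable 8 → fri.nis.bo:.krig.tu:.spif.ge:k.ˈbik.gi.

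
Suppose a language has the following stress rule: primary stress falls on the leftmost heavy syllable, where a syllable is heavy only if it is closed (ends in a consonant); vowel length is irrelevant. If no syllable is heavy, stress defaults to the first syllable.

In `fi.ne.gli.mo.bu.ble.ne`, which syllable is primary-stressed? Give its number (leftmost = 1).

Weights: 1 fi L, 2 ne L, 3 gli L, 4 mo L, 5 bu L, 6 ble L, 7 ne L.
No heavy syllable in the domain; default to the first syllable = syllable 1.
Primary stress: syllable 1 → ˈfi.ne.gli.mo.bu.ble.ne.

1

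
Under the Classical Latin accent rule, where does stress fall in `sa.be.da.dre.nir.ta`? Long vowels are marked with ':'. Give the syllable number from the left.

5

Classical Latin: stress the penult if heavy (long vowel or closed), else the antepenult.
Weights: 4 dre L, 5 nir H, 6 ta L.
The penult (syllable 5, nir) is heavy, so it takes stress.
Stress on syllable 5: sa.be.da.dre.ˈnir.ta.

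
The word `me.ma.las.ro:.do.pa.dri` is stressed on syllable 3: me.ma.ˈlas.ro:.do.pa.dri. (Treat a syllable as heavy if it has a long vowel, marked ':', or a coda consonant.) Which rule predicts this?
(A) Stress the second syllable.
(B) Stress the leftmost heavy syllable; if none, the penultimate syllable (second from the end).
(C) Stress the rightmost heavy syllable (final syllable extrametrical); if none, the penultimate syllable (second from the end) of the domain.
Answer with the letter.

Rule A → syllable 2 (observed: 3).
Rule B → syllable 3 ✓.
Rule C → syllable 4 (observed: 3).

B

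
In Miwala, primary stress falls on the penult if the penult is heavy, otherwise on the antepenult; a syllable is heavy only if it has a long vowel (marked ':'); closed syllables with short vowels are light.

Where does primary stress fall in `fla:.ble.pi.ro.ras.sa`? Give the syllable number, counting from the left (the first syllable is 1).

Weights: 4 ro L, 5 ras L, 6 sa L.
The penult (syllable 5, ras) is light, so stress falls on the antepenult (syllable 4, ro).
Primary stress: syllable 4 → fla:.ble.pi.ˈro.ras.sa.

4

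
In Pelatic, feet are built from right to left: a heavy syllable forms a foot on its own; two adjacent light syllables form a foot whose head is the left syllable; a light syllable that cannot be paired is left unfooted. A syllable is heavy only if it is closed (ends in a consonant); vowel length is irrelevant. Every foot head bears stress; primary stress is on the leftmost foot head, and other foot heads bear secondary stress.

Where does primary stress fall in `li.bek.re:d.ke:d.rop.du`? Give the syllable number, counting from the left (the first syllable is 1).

Weights: 1 li L, 2 bek H, 3 re:d H, 4 ke:d H, 5 rop H, 6 du L.
Parse right to left (heavy = foot alone; LL = one foot; stranded L unfooted): li (ˈbek) (ˈre:d) (ˈke:d) (ˈrop) du.
Foot heads: 2, 3, 4, 5.
Primary stress on the leftmost head = syllable 2.
Primary stress: syllable 2 → li.ˈbek.re:d.ke:d.rop.du.

2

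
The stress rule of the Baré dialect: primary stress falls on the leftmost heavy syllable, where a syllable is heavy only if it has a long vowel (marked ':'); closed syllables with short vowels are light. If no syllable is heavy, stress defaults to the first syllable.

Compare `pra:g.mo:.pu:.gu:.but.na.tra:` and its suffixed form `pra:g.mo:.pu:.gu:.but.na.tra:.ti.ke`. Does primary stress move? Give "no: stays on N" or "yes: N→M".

Base `pra:g.mo:.pu:.gu:.but.na.tra:` (7 syllables):
  Weights: 1 pra:g H, 2 mo: H, 3 pu: H, 4 gu: H, 5 but L, 6 na L, 7 tra: H.
  Heavy syllables in the domain: 1, 2, 3, 4, 7. The leftmost is syllable 1 (pra:g).
  → primary stress on syllable 1.
Suffixed `pra:g.mo:.pu:.gu:.but.na.tra:.ti.ke` (9 syllables):
  Weights: 1 pra:g H, 2 mo: H, 3 pu: H, 4 gu: H, 5 but L, 6 na L, 7 tra: H, 8 ti L, 9 ke L.
  Heavy syllables in the domain: 1, 2, 3, 4, 7. The leftmost is syllable 1 (pra:g).
  → primary stress on syllable 1.

no: stays on 1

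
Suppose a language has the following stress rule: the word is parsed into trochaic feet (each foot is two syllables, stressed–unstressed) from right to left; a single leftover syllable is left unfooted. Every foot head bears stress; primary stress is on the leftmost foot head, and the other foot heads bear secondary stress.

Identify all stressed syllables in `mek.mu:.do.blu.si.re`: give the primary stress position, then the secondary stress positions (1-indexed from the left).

primary 1, secondary 3, 5

Parse right to left into trochaic (ˈσσ) feet: (ˈmek.mu:) (ˈdo.blu) (ˈsi.re).
Foot heads (stressed positions): 1, 3, 5.
End Rule Leftmost: primary stress on the leftmost head = syllable 1.
Secondary stress on 3, 5: ˈmek.mu:.ˌdo.blu.ˌsi.re.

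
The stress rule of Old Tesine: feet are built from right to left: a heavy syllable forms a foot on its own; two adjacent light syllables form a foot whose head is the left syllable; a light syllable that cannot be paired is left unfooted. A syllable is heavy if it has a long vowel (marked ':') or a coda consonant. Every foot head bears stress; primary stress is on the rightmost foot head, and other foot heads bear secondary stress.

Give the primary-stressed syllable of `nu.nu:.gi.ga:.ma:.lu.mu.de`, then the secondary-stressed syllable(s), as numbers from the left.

Weights: 1 nu L, 2 nu: H, 3 gi L, 4 ga: H, 5 ma: H, 6 lu L, 7 mu L, 8 de L.
Parse right to left (heavy = foot alone; LL = one foot; stranded L unfooted): nu (ˈnu:) gi (ˈga:) (ˈma:) lu (ˈmu.de).
Foot heads: 2, 4, 5, 7.
Primary stress on the rightmost head = syllable 7.
Secondary stress on 2, 4, 5: nu.ˌnu:.gi.ˌga:.ˌma:.lu.ˈmu.de.

primary 7, secondary 2, 4, 5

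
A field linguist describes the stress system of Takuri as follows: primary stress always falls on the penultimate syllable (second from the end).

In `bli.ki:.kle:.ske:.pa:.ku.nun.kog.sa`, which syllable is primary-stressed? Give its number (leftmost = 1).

8

The word has 9 syllables; the penultimate syllable (second from the end) is syllable 8 (kog).
Primary stress: syllable 8 → bli.ki:.kle:.ske:.pa:.ku.nun.ˈkog.sa.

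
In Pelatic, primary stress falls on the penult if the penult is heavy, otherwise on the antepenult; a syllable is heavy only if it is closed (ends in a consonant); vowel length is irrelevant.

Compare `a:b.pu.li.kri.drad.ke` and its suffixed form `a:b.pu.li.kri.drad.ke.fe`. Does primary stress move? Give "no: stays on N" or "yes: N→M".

Base `a:b.pu.li.kri.drad.ke` (6 syllables):
  Weights: 4 kri L, 5 drad H, 6 ke L.
  The penult (syllable 5, drad) is heavy, so it takes stress.
  → primary stress on syllable 5.
Suffixed `a:b.pu.li.kri.drad.ke.fe` (7 syllables):
  Weights: 5 drad H, 6 ke L, 7 fe L.
  The penult (syllable 6, ke) is light, so stress falls on the antepenult (syllable 5, drad).
  → primary stress on syllable 5.

no: stays on 5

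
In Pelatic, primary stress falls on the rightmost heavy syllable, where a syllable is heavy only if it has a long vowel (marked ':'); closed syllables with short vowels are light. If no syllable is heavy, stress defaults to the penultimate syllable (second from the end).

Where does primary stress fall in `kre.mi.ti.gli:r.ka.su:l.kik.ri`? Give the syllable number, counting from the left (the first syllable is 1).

6

Weights: 1 kre L, 2 mi L, 3 ti L, 4 gli:r H, 5 ka L, 6 su:l H, 7 kik L, 8 ri L.
Heavy syllables in the domain: 4, 6. The rightmost is syllable 6 (su:l).
Primary stress: syllable 6 → kre.mi.ti.gli:r.ka.ˈsu:l.kik.ri.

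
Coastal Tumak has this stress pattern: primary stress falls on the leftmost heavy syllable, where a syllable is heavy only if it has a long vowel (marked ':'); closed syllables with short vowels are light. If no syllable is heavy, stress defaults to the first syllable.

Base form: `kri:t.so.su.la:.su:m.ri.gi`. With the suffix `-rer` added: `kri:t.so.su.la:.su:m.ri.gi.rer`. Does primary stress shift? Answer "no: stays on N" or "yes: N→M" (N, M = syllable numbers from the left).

no: stays on 1

Base `kri:t.so.su.la:.su:m.ri.gi` (7 syllables):
  Weights: 1 kri:t H, 2 so L, 3 su L, 4 la: H, 5 su:m H, 6 ri L, 7 gi L.
  Heavy syllables in the domain: 1, 4, 5. The leftmost is syllable 1 (kri:t).
  → primary stress on syllable 1.
Suffixed `kri:t.so.su.la:.su:m.ri.gi.rer` (8 syllables):
  Weights: 1 kri:t H, 2 so L, 3 su L, 4 la: H, 5 su:m H, 6 ri L, 7 gi L, 8 rer L.
  Heavy syllables in the domain: 1, 4, 5. The leftmost is syllable 1 (kri:t).
  → primary stress on syllable 1.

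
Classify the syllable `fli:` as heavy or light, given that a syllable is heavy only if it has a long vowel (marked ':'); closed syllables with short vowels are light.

`fli:`: long vowel, open (no coda). Long vowel → heavy.

heavy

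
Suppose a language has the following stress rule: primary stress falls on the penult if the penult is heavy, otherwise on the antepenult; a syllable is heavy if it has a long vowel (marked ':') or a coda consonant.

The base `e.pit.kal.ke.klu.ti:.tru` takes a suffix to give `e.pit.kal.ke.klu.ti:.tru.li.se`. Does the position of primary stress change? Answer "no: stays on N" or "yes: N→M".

Base `e.pit.kal.ke.klu.ti:.tru` (7 syllables):
  Weights: 5 klu L, 6 ti: H, 7 tru L.
  The penult (syllable 6, ti:) is heavy, so it takes stress.
  → primary stress on syllable 6.
Suffixed `e.pit.kal.ke.klu.ti:.tru.li.se` (9 syllables):
  Weights: 7 tru L, 8 li L, 9 se L.
  The penult (syllable 8, li) is light, so stress falls on the antepenult (syllable 7, tru).
  → primary stress on syllable 7.

yes: 6→7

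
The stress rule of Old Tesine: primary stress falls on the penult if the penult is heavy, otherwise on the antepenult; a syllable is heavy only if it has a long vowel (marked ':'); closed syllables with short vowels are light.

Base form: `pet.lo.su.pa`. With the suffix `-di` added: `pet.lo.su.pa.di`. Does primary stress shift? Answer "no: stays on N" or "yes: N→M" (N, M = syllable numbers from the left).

Base `pet.lo.su.pa` (4 syllables):
  Weights: 2 lo L, 3 su L, 4 pa L.
  The penult (syllable 3, su) is light, so stress falls on the antepenult (syllable 2, lo).
  → primary stress on syllable 2.
Suffixed `pet.lo.su.pa.di` (5 syllables):
  Weights: 3 su L, 4 pa L, 5 di L.
  The penult (syllable 4, pa) is light, so stress falls on the antepenult (syllable 3, su).
  → primary stress on syllable 3.

yes: 2→3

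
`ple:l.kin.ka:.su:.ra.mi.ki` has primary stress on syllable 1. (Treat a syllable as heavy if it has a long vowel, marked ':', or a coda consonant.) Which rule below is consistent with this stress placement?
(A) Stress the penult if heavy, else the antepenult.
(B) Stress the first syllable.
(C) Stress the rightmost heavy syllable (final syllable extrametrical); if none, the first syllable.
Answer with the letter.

B

Rule A → syllable 5 (observed: 1).
Rule B → syllable 1 ✓.
Rule C → syllable 4 (observed: 1).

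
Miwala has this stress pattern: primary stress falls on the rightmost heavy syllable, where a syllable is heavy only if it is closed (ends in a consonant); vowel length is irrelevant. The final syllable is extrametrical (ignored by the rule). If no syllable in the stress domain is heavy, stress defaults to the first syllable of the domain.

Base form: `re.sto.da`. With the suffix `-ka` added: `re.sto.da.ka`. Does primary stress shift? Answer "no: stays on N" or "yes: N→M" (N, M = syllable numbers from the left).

Base `re.sto.da` (3 syllables):
  The final syllable (3, da) is extrametrical; the stress domain is syllables 1–2.
  Weights: 1 re L, 2 sto L.
  No heavy syllable in the domain; default to the first syllable of the domain = syllable 1.
  → primary stress on syllable 1.
Suffixed `re.sto.da.ka` (4 syllables):
  The final syllable (4, ka) is extrametrical; the stress domain is syllables 1–3.
  Weights: 1 re L, 2 sto L, 3 da L.
  No heavy syllable in the domain; default to the first syllable of the domain = syllable 1.
  → primary stress on syllable 1.

no: stays on 1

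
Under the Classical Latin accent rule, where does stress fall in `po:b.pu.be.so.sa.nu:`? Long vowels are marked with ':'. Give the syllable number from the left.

4

Classical Latin: stress the penult if heavy (long vowel or closed), else the antepenult.
Weights: 4 so L, 5 sa L, 6 nu: H.
The penult (syllable 5, sa) is light, so stress falls on the antepenult (syllable 4, so).
Stress on syllable 4: po:b.pu.be.ˈso.sa.nu:.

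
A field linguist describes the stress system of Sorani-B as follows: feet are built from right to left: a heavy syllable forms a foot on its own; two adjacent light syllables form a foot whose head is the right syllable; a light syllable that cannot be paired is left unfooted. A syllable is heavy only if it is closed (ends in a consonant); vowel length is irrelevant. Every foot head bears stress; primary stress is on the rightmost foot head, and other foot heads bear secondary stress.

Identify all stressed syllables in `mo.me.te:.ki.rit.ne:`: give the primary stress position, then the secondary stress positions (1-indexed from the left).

primary 5, secondary 2, 4

Weights: 1 mo L, 2 me L, 3 te: L, 4 ki L, 5 rit H, 6 ne: L.
Parse right to left (heavy = foot alone; LL = one foot; stranded L unfooted): (mo.ˈme) (te:.ˈki) (ˈrit) ne:.
Foot heads: 2, 4, 5.
Primary stress on the rightmost head = syllable 5.
Secondary stress on 2, 4: mo.ˌme.te:.ˌki.ˈrit.ne:.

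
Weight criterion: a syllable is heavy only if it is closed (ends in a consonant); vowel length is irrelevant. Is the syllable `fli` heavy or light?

light

`fli`: short vowel, open (no coda). Open (no coda) → light.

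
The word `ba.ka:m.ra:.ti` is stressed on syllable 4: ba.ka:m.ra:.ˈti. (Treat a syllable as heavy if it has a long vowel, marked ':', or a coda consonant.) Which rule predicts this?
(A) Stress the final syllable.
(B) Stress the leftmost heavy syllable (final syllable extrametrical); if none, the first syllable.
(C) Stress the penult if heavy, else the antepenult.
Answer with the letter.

A

Rule A → syllable 4 ✓.
Rule B → syllable 2 (observed: 4).
Rule C → syllable 3 (observed: 4).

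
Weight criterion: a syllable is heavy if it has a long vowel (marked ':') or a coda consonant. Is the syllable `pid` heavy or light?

heavy

`pid`: short vowel, closed (coda /d/). Closed → heavy.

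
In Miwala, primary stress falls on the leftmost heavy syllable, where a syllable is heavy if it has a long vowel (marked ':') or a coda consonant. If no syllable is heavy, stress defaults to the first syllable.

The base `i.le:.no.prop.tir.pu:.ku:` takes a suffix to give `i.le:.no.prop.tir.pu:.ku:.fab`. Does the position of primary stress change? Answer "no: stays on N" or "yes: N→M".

Base `i.le:.no.prop.tir.pu:.ku:` (7 syllables):
  Weights: 1 i L, 2 le: H, 3 no L, 4 prop H, 5 tir H, 6 pu: H, 7 ku: H.
  Heavy syllables in the domain: 2, 4, 5, 6, 7. The leftmost is syllable 2 (le:).
  → primary stress on syllable 2.
Suffixed `i.le:.no.prop.tir.pu:.ku:.fab` (8 syllables):
  Weights: 1 i L, 2 le: H, 3 no L, 4 prop H, 5 tir H, 6 pu: H, 7 ku: H, 8 fab H.
  Heavy syllables in the domain: 2, 4, 5, 6, 7, 8. The leftmost is syllable 2 (le:).
  → primary stress on syllable 2.

no: stays on 2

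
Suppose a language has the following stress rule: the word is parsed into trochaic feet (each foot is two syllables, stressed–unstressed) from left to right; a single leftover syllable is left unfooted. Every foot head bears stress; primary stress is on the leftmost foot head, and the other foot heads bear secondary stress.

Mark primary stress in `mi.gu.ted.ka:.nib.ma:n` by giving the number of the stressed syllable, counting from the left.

Parse left to right into trochaic (ˈσσ) feet: (ˈmi.gu) (ˈted.ka:) (ˈnib.ma:n).
Foot heads (stressed positions): 1, 3, 5.
End Rule Leftmost: primary stress on the leftmost head = syllable 1.
Primary stress: syllable 1 → ˈmi.gu.ted.ka:.nib.ma:n.

1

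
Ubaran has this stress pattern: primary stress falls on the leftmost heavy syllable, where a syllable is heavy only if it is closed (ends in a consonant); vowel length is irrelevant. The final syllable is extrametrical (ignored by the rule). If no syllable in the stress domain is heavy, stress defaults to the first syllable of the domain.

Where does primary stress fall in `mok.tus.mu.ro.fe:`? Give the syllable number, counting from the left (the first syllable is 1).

The final syllable (5, fe:) is extrametrical; the stress domain is syllables 1–4.
Weights: 1 mok H, 2 tus H, 3 mu L, 4 ro L.
Heavy syllables in the domain: 1, 2. The leftmost is syllable 1 (mok).
Primary stress: syllable 1 → ˈmok.tus.mu.ro.fe:.

1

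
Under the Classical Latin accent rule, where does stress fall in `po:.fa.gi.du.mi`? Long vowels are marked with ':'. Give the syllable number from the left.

3

Classical Latin: stress the penult if heavy (long vowel or closed), else the antepenult.
Weights: 3 gi L, 4 du L, 5 mi L.
The penult (syllable 4, du) is light, so stress falls on the antepenult (syllable 3, gi).
Stress on syllable 3: po:.fa.ˈgi.du.mi.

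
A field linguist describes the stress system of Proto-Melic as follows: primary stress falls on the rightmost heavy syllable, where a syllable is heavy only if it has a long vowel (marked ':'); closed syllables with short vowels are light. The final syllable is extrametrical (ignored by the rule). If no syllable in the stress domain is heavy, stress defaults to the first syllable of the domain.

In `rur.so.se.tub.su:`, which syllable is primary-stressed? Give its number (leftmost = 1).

1

The final syllable (5, su:) is extrametrical; the stress domain is syllables 1–4.
Weights: 1 rur L, 2 so L, 3 se L, 4 tub L.
No heavy syllable in the domain; default to the first syllable of the domain = syllable 1.
Primary stress: syllable 1 → ˈrur.so.se.tub.su:.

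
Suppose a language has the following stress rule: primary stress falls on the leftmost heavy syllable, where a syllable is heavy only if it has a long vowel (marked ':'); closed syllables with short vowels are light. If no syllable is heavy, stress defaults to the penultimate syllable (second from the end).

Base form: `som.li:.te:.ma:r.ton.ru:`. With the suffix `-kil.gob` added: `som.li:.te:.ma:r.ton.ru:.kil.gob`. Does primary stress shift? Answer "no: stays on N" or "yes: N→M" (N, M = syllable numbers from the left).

no: stays on 2

Base `som.li:.te:.ma:r.ton.ru:` (6 syllables):
  Weights: 1 som L, 2 li: H, 3 te: H, 4 ma:r H, 5 ton L, 6 ru: H.
  Heavy syllables in the domain: 2, 3, 4, 6. The leftmost is syllable 2 (li:).
  → primary stress on syllable 2.
Suffixed `som.li:.te:.ma:r.ton.ru:.kil.gob` (8 syllables):
  Weights: 1 som L, 2 li: H, 3 te: H, 4 ma:r H, 5 ton L, 6 ru: H, 7 kil L, 8 gob L.
  Heavy syllables in the domain: 2, 3, 4, 6. The leftmost is syllable 2 (li:).
  → primary stress on syllable 2.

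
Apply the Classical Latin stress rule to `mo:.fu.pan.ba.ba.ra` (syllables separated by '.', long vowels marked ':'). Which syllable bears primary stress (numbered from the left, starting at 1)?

4

Classical Latin: stress the penult if heavy (long vowel or closed), else the antepenult.
Weights: 4 ba L, 5 ba L, 6 ra L.
The penult (syllable 5, ba) is light, so stress falls on the antepenult (syllable 4, ba).
Stress on syllable 4: mo:.fu.pan.ˈba.ba.ra.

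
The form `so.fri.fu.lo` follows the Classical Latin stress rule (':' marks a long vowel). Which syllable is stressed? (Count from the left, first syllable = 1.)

2

Classical Latin: stress the penult if heavy (long vowel or closed), else the antepenult.
Weights: 2 fri L, 3 fu L, 4 lo L.
The penult (syllable 3, fu) is light, so stress falls on the antepenult (syllable 2, fri).
Stress on syllable 2: so.ˈfri.fu.lo.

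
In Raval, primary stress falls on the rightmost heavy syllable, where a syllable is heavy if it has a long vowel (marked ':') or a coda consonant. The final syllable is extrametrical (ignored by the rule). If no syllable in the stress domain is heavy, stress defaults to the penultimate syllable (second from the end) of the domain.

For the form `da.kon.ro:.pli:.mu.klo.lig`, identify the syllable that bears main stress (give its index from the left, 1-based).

4

The final syllable (7, lig) is extrametrical; the stress domain is syllables 1–6.
Weights: 1 da L, 2 kon H, 3 ro: H, 4 pli: H, 5 mu L, 6 klo L.
Heavy syllables in the domain: 2, 3, 4. The rightmost is syllable 4 (pli:).
Primary stress: syllable 4 → da.kon.ro:.ˈpli:.mu.klo.lig.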